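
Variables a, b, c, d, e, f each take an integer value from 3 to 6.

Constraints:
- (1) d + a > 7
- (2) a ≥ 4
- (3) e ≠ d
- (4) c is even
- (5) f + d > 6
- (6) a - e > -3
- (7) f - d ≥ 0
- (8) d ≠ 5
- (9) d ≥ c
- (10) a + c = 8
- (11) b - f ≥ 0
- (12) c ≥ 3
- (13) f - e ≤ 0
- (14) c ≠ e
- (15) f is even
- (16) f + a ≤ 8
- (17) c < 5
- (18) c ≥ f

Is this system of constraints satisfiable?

Satisfiable

Take a = 4, b = 5, c = 4, d = 4, e = 6, f = 4. Then constraint 1: d + a = 8; constraint 5: f + d = 8, and every other listed constraint is also met.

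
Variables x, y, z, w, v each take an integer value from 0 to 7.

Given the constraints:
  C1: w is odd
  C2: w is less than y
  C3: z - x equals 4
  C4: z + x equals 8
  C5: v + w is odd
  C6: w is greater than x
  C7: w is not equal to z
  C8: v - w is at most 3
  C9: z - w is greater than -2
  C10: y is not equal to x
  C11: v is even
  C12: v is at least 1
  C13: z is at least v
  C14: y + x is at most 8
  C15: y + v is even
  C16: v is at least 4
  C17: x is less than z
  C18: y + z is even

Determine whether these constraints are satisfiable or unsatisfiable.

Satisfiable

One satisfying assignment is x = 2, y = 6, z = 6, w = 5, v = 6.
For the less obvious constraints — constraint 3: z - x = 4; constraint 4: z + x = 8 — and the others hold by inspection.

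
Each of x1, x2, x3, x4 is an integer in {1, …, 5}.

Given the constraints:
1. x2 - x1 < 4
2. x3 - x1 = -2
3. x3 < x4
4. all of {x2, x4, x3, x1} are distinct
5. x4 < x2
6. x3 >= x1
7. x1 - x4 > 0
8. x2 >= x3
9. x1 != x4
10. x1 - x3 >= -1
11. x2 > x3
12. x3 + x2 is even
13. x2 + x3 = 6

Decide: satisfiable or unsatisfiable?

Unsatisfiable

Constraints 3, 6, and 7 give x4 < x1, x1 ≤ x3, x3 < x4. Chaining: x4 < x1 ≤ x3 < x4, which forces x4 < x4 — impossible.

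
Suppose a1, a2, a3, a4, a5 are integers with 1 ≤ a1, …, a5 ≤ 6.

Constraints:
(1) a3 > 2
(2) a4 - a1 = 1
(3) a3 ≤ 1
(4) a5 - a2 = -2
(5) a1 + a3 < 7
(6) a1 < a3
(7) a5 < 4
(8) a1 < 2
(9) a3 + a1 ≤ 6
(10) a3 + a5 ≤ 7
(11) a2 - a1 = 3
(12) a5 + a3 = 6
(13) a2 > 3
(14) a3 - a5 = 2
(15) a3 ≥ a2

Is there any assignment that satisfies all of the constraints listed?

Unsatisfiable

From constraint 13: a2 ≥ 4. From constraints 3 and 15: a2 ≤ a3 and a3 ≤ 1, so a2 ≤ 1. But 1 < 4, so no value of a2 works.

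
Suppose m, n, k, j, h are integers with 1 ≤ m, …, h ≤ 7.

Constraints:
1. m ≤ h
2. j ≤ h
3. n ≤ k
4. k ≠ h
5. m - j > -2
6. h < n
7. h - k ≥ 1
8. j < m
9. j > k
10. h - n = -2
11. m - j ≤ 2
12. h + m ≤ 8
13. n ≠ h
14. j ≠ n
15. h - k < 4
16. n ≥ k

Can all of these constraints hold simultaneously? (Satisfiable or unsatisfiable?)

Constraints 1, 3, 6, 8, and 9 give j < m, m ≤ h, h < n, n ≤ k, k < j. Chaining: j < m ≤ h < n ≤ k < j, which forces j < j — impossible.

Unsatisfiable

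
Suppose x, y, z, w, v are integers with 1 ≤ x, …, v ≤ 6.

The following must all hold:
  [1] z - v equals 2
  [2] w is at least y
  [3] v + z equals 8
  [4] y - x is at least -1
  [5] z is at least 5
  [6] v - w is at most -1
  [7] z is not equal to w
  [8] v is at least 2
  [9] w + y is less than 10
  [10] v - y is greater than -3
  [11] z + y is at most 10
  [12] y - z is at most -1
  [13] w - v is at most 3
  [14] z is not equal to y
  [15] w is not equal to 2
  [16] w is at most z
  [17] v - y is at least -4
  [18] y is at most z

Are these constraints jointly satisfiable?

Take x = 5, y = 4, z = 5, w = 4, v = 3. Then constraint 1: z - v = 2; constraint 3: v + z = 8, and every other listed constraint is also met.

Satisfiable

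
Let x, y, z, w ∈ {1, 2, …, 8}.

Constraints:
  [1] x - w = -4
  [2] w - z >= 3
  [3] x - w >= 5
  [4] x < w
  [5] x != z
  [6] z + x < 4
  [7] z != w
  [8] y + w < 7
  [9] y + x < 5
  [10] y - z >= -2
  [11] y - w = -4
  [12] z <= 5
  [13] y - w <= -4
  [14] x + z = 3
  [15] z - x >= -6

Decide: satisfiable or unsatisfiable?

Unsatisfiable

Constraints 3, 10, 13, and 15 give w − y ≥ 4, y − z ≥ -2, z − x ≥ -6, x − w ≥ 5.
Adding all 4 inequalities: the left sides telescope to 0, and the right sides sum to 4 + (-2) + (-6) + 5 = 1. So 0 ≥ 1, which is false.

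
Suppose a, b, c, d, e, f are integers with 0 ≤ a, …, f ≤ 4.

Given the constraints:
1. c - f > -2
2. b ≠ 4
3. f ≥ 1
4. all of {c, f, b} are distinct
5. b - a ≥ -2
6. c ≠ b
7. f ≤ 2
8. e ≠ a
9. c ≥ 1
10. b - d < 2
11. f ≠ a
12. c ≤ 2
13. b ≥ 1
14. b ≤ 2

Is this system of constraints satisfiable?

Unsatisfiable

Constraints 3, 7, 9, 12, 13, and 14 confine each of c, f, b to the 2 values {1, 2}.
Constraint 4 requires all 3 of them to be distinct, but only 2 values are available — impossible by the pigeonhole principle.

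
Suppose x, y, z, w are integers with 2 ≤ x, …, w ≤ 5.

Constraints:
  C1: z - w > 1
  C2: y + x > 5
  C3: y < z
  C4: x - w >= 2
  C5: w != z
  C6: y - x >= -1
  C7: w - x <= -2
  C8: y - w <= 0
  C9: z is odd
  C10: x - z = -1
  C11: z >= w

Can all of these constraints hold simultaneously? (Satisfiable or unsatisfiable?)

Constraints 6, 7, and 8 give x − w ≥ 2, w − y ≥ 0, y − x ≥ -1.
Adding all 3 inequalities: the left sides telescope to 0, and the right sides sum to 2 + 0 + (-1) = 1. So 0 ≥ 1, which is false.

Unsatisfiable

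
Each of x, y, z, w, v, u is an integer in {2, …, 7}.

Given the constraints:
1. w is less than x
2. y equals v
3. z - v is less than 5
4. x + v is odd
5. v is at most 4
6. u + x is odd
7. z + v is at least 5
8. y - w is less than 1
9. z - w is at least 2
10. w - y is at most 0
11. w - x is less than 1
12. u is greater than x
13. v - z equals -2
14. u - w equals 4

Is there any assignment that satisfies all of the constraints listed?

Take x = 3, y = 2, z = 4, w = 2, v = 2, u = 6. Then constraint 3: z - v = 2; constraint 7: z + v = 6, and every other listed constraint is also met.

Satisfiable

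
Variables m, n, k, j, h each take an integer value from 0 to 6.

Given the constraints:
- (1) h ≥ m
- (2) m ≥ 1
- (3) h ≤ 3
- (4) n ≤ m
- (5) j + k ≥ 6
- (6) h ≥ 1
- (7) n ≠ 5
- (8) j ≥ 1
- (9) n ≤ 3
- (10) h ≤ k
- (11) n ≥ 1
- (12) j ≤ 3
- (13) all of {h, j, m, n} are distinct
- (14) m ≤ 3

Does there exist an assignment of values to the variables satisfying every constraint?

Constraints 2, 3, 6, 8, 9, 11, 12, and 14 confine each of h, j, m, n to the 3 values {1, …, 3}.
Constraint 13 requires all 4 of them to be distinct, but only 3 values are available — impossible by the pigeonhole principle.

Unsatisfiable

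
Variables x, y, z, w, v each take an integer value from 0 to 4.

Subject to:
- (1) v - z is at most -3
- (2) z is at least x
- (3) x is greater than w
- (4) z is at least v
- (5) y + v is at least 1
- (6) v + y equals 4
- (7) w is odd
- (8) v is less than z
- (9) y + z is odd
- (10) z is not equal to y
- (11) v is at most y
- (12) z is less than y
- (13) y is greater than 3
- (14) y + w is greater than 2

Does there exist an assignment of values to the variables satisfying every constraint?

Take x = 2, y = 4, z = 3, w = 1, v = 0. Then constraint 1: v - z = -3; constraint 5: y + v = 4; constraint 6: v + y = 4, and every other listed constraint is also met.

Satisfiable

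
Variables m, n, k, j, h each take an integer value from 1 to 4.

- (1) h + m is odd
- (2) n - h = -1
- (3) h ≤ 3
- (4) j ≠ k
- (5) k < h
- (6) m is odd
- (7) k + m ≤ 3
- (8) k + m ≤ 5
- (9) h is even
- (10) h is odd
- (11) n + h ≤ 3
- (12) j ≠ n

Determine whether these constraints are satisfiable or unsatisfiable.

Constraint 10 makes h odd and constraint 6 makes m odd, so h + m must be even. Constraint 1 says h + m is odd — contradiction.

Unsatisfiable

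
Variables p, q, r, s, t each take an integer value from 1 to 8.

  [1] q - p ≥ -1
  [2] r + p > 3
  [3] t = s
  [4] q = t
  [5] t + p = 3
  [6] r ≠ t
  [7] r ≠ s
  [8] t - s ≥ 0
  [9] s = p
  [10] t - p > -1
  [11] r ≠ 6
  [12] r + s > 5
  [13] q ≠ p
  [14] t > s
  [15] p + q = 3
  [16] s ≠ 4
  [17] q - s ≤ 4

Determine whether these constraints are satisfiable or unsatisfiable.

Unsatisfiable

From constraints 3, 4, and 9, q = t = s = p, so q = p. But constraint 13 says q ≠ p. Contradiction.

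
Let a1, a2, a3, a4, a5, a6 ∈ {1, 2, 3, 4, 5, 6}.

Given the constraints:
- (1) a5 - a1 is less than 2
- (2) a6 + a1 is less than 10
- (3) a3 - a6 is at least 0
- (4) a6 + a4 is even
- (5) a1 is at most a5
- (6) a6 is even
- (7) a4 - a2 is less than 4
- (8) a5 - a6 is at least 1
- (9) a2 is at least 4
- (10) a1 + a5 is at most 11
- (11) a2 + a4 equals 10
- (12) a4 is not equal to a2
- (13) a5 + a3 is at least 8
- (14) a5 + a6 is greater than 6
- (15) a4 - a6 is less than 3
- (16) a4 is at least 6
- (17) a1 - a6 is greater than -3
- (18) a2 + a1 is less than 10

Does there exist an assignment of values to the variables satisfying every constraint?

Try a1 = 4, a2 = 4, a3 = 5, a4 = 6, a5 = 5, a6 = 4.
Check constraint 1: a5 - a1 = 1; constraint 2: a6 + a1 = 8; constraint 3: a3 - a6 = 1. The remaining constraints are straightforward to verify.

Satisfiable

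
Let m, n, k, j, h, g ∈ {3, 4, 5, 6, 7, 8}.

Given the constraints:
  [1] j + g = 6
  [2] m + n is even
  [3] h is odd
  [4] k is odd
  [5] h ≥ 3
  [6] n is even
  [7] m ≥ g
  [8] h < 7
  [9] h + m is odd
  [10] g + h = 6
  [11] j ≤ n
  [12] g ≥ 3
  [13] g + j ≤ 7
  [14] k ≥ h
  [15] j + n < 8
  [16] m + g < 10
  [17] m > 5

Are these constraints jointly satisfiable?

Satisfiable

The assignment m = 6, n = 4, k = 3, j = 3, h = 3, g = 3 works:
  constraint 1 holds since j + g = 6.
  constraint 10 holds since g + h = 6.
  constraint 13 holds since g + j = 6.
The rest check out directly.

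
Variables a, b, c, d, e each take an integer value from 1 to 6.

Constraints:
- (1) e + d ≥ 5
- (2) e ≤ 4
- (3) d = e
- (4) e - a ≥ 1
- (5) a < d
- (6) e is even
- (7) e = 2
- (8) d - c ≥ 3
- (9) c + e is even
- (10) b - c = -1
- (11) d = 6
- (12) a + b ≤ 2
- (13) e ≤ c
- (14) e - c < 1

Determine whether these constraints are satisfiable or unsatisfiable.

Constraint 11 fixes d = 6 and constraint 7 fixes e = 2, but constraint 3 requires d = e. Since 6 ≠ 2, contradiction.

Unsatisfiable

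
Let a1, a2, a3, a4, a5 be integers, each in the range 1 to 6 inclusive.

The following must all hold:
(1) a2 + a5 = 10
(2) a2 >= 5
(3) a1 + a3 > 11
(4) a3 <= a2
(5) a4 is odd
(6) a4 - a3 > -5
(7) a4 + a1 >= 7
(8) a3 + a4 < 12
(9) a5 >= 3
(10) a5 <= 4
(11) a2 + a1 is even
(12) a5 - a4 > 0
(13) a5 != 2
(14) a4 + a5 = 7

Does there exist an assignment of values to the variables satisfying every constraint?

One satisfying assignment is a1 = 6, a2 = 6, a3 = 6, a4 = 3, a5 = 4.
For the less obvious constraints — constraint 1: a2 + a5 = 10; constraint 3: a1 + a3 = 12; constraint 6: a4 - a3 = -3 — and the others hold by inspection.

Satisfiable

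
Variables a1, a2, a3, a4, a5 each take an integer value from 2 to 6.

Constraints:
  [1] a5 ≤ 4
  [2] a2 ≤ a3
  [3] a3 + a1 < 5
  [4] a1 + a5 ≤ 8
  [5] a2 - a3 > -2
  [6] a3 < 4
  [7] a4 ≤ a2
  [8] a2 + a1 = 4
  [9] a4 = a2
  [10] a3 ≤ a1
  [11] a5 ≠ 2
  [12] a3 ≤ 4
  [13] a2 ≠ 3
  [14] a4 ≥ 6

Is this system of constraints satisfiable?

Unsatisfiable

From constraints 7 and 14: a2 ≥ a4 and a4 ≥ 6, so a2 ≥ 6. From constraints 2 and 12: a2 ≤ a3 and a3 ≤ 4, so a2 ≤ 4. But 4 < 6, so no value of a2 works.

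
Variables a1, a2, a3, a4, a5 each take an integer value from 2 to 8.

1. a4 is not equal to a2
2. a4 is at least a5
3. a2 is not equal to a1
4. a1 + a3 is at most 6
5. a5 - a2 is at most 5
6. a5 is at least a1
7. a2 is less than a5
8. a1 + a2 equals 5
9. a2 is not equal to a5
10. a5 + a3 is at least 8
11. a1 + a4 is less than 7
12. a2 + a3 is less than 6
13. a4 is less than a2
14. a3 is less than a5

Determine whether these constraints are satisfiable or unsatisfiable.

Constraints 2, 7, and 13 give a4 < a2, a2 < a5, a5 ≤ a4. Chaining: a4 < a2 < a5 ≤ a4, which forces a4 < a4 — impossible.

Unsatisfiable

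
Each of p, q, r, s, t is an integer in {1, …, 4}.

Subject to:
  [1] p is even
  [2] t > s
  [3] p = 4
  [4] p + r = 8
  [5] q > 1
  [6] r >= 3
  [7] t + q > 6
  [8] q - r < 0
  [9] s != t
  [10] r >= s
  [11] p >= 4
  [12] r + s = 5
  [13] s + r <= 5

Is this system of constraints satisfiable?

Setting (p, q, r, s, t) = (4, 3, 4, 1, 4) satisfies everything: constraint 4: p + r = 8; constraint 7: t + q = 7, and the others follow.

Satisfiable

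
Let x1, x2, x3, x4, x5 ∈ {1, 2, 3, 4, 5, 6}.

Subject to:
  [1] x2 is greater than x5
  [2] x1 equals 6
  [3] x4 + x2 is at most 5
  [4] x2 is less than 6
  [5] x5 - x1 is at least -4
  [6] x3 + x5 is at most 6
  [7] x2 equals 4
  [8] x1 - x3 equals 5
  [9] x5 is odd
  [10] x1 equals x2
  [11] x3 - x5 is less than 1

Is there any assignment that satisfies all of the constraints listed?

Constraint 2 fixes x1 = 6 and constraint 7 fixes x2 = 4, but constraint 10 requires x1 = x2. Since 6 ≠ 4, contradiction.

Unsatisfiable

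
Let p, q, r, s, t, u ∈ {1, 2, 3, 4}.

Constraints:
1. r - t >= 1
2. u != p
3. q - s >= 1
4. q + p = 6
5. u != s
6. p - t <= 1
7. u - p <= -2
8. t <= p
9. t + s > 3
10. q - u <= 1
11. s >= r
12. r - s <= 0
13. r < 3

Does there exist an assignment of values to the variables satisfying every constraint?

Constraints 1, 3, 6, 7, 10, and 12 give p − u ≥ 2, u − q ≥ -1, q − s ≥ 1, s − r ≥ 0, r − t ≥ 1, t − p ≥ -1.
Adding all 6 inequalities: the left sides telescope to 0, and the right sides sum to 2 + (-1) + 1 + 0 + 1 + (-1) = 2. So 0 ≥ 2, which is false.

Unsatisfiable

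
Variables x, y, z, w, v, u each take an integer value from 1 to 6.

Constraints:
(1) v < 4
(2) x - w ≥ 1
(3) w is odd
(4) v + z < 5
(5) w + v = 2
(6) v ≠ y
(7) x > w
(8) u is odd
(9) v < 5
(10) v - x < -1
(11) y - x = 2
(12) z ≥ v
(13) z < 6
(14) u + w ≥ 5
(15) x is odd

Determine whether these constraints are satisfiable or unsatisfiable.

Take x = 3, y = 5, z = 3, w = 1, v = 1, u = 5. Then constraint 2: x - w = 2; constraint 4: v + z = 4; constraint 5: w + v = 2, and every other listed constraint is also met.

Satisfiable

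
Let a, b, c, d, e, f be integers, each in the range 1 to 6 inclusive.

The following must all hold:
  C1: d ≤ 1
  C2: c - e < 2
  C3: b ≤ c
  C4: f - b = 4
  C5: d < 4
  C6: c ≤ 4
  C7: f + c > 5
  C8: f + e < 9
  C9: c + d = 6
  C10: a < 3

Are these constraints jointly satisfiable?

From constraint 6: c ≤ 4. From constraint 1: d ≤ 1. Hence c + d ≤ 5. But constraint 9 requires c + d = 6, and 6 > 5. Contradiction.

Unsatisfiable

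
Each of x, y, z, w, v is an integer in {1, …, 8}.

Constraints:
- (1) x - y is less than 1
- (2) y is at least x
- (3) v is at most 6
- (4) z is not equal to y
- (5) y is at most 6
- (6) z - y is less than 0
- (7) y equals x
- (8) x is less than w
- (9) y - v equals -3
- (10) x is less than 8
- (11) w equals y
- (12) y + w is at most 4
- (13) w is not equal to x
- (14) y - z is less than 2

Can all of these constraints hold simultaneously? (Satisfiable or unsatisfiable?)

From constraints 7 and 11, w = y = x, so w = x. But constraint 13 says w ≠ x. Contradiction.

Unsatisfiable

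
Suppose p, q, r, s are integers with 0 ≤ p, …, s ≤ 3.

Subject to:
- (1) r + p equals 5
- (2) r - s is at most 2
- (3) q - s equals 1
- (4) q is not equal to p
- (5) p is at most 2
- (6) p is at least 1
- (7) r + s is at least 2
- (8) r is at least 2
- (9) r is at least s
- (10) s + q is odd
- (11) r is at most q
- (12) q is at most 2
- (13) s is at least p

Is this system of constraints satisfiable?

Unsatisfiable

From constraints 11 and 12: r ≤ q ≤ 2. From constraint 5: p ≤ 2. Hence r + p ≤ 4. But constraint 1 requires r + p = 5, and 5 > 4. Contradiction.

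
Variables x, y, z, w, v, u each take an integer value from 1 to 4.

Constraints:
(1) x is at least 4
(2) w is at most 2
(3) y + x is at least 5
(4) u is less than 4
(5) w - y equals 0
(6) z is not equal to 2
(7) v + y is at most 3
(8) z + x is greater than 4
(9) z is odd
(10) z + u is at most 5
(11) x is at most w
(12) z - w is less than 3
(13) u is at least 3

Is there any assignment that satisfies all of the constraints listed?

Unsatisfiable

From constraint 1: x ≥ 4. From constraints 2 and 11: x ≤ w and w ≤ 2, so x ≤ 2. But 2 < 4, so no value of x works.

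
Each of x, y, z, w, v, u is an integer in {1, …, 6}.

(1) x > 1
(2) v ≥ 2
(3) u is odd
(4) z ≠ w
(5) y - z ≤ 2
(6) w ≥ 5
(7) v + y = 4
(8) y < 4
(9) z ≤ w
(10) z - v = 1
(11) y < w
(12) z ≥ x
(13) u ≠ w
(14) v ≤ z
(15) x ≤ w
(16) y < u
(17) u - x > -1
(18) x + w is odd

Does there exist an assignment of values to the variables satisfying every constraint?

The assignment x = 3, y = 2, z = 3, w = 6, v = 2, u = 3 works:
  constraint 5 holds since y - z = -1.
  constraint 7 holds since v + y = 4.
The rest check out directly.

Satisfiable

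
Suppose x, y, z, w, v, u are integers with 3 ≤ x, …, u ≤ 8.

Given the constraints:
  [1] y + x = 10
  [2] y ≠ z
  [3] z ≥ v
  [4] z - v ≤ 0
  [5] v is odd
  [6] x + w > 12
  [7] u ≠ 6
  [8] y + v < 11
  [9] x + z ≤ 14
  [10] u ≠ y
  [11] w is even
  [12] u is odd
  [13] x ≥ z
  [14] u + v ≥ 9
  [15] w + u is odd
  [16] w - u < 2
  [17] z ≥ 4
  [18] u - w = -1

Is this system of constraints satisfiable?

The assignment x = 7, y = 3, z = 7, w = 6, v = 7, u = 5 works:
  constraint 1 holds since y + x = 10.
  constraint 4 holds since z - v = 0.
  constraint 6 holds since x + w = 13.
The rest check out directly.

Satisfiable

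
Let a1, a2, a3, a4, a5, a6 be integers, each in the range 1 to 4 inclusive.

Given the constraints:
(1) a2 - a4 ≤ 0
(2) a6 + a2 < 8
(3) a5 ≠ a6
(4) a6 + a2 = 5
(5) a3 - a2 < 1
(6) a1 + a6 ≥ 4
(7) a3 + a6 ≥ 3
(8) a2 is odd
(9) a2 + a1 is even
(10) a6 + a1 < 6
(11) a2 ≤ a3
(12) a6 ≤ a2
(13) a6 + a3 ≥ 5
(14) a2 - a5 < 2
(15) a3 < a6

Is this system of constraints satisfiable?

Constraints 11, 12, and 15 give a2 ≤ a3, a3 < a6, a6 ≤ a2. Chaining: a2 ≤ a3 < a6 ≤ a2, which forces a2 < a2 — impossible.

Unsatisfiable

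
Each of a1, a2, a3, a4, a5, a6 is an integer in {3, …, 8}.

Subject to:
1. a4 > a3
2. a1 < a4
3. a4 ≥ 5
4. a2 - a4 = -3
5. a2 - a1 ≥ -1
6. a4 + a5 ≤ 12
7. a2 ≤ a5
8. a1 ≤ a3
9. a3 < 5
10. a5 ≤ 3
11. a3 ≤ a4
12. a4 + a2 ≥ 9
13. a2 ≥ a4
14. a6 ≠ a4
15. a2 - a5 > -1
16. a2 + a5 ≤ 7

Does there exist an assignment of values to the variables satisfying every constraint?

From constraints 3 and 13: a2 ≥ a4 and a4 ≥ 5, so a2 ≥ 5. From constraints 7 and 10: a2 ≤ a5 and a5 ≤ 3, so a2 ≤ 3. But 3 < 5, so no value of a2 works.

Unsatisfiable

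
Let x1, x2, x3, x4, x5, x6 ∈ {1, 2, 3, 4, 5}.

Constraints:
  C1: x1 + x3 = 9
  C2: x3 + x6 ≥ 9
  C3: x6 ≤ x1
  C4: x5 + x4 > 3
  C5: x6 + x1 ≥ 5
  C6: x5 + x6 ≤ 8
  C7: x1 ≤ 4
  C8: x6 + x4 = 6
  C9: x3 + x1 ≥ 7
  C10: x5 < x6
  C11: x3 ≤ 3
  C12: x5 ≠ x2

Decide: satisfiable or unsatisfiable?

From constraint 11: x3 ≤ 3. From constraints 3 and 7: x6 ≤ x1 ≤ 4. Hence x3 + x6 ≤ 7. But constraint 2 requires x3 + x6 ≥ 9, and 9 > 7. Contradiction.

Unsatisfiable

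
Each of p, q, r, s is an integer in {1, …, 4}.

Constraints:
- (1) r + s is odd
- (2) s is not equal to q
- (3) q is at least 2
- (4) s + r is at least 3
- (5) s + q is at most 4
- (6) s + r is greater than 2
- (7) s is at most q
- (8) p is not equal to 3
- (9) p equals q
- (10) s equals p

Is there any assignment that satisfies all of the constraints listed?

Unsatisfiable

From constraints 9 and 10, s = p = q, so s = q. But constraint 2 says s ≠ q. Contradiction.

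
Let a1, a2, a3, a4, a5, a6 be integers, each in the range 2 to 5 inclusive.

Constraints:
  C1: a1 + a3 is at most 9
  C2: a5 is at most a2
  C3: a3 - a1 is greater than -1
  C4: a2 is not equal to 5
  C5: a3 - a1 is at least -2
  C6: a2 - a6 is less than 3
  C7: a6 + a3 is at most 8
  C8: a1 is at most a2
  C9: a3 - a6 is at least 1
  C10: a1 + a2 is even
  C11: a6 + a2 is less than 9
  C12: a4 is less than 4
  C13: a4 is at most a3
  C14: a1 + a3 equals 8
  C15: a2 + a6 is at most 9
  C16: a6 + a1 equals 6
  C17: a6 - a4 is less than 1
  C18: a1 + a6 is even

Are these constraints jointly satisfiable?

Satisfiable

Take a1 = 4, a2 = 4, a3 = 4, a4 = 2, a5 = 4, a6 = 2. Then constraint 1: a1 + a3 = 8; constraint 3: a3 - a1 = 0; constraint 5: a3 - a1 = 0, and every other listed constraint is also met.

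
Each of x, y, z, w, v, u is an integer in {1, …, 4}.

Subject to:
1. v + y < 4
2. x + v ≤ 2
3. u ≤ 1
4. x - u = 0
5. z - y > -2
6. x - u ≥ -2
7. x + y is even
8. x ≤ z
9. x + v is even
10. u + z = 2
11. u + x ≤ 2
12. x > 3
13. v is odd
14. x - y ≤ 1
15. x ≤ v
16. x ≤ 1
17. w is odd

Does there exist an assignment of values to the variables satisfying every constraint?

Unsatisfiable

From constraint 12: x ≥ 4. From constraint 16: x ≤ 1. But 1 < 4, so no value of x works.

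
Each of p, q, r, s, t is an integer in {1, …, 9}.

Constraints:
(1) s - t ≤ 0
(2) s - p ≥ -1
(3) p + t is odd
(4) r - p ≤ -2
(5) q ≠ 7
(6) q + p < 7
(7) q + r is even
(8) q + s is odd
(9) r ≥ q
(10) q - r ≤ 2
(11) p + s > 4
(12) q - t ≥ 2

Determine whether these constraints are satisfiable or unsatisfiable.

Unsatisfiable

Constraints 1, 2, 4, 10, and 12 give q − t ≥ 2, t − s ≥ 0, s − p ≥ -1, p − r ≥ 2, r − q ≥ -2.
Adding all 5 inequalities: the left sides telescope to 0, and the right sides sum to 2 + 0 + (-1) + 2 + (-2) = 1. So 0 ≥ 1, which is false.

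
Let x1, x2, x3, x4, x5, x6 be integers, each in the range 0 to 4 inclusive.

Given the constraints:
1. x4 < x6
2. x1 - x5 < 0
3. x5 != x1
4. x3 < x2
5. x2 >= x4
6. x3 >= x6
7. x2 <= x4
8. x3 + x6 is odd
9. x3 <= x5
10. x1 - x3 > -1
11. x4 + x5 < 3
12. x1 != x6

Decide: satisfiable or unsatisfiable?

Unsatisfiable

Constraints 1, 4, 6, and 7 give x3 < x2, x2 ≤ x4, x4 < x6, x6 ≤ x3. Chaining: x3 < x2 ≤ x4 < x6 ≤ x3, which forces x3 < x3 — impossible.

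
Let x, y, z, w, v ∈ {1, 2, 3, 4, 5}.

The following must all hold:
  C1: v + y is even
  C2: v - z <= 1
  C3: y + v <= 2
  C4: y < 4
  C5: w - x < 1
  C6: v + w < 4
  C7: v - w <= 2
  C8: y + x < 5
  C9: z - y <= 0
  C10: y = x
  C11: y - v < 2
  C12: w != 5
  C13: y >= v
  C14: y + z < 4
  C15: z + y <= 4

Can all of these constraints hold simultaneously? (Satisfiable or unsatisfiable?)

Satisfiable

Try x = 1, y = 1, z = 1, w = 1, v = 1.
Check constraint 2: v - z = 0; constraint 3: y + v = 2; constraint 5: w - x = 0. The remaining constraints are straightforward to verify.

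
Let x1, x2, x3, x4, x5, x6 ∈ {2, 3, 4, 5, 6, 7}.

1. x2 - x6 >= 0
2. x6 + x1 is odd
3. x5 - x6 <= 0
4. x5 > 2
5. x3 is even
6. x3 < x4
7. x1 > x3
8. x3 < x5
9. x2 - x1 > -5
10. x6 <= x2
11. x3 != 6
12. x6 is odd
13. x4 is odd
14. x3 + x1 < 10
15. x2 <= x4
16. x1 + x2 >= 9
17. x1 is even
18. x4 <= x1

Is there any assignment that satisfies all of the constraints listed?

Satisfiable

Setting (x1, x2, x3, x4, x5, x6) = (6, 3, 2, 3, 3, 3) satisfies everything: constraint 1: x2 - x6 = 0; constraint 3: x5 - x6 = 0, and the others follow.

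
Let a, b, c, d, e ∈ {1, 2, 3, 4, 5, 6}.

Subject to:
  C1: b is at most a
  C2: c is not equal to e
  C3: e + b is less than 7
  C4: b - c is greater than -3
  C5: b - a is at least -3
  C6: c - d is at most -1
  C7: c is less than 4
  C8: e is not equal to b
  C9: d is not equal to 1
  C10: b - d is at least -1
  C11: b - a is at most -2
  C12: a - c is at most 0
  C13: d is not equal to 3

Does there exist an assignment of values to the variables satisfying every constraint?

Unsatisfiable

Constraints 6, 10, 11, and 12 give b − d ≥ -1, d − c ≥ 1, c − a ≥ 0, a − b ≥ 2.
Adding all 4 inequalities: the left sides telescope to 0, and the right sides sum to (-1) + 1 + 0 + 2 = 2. So 0 ≥ 2, which is false.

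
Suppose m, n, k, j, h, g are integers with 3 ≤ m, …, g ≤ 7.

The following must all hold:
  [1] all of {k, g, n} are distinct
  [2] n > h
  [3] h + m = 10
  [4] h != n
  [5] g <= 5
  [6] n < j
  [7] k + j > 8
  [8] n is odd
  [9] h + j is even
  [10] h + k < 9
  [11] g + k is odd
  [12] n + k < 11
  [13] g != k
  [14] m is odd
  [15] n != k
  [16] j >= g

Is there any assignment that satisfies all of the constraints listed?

Satisfiable

Setting (m, n, k, j, h, g) = (7, 5, 3, 7, 3, 4) satisfies everything: constraint 3: h + m = 10; constraint 7: k + j = 10, and the others follow.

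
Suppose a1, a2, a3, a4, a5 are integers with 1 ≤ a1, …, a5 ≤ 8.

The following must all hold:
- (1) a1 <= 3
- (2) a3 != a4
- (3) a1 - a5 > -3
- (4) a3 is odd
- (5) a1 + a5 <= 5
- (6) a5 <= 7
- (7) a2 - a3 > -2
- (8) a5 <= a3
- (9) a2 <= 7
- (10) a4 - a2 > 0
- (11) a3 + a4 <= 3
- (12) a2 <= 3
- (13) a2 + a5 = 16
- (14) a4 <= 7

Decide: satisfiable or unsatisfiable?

Unsatisfiable

From constraint 9: a2 ≤ 7. From constraint 6: a5 ≤ 7. Hence a2 + a5 ≤ 14. But constraint 13 requires a2 + a5 = 16, and 16 > 14. Contradiction.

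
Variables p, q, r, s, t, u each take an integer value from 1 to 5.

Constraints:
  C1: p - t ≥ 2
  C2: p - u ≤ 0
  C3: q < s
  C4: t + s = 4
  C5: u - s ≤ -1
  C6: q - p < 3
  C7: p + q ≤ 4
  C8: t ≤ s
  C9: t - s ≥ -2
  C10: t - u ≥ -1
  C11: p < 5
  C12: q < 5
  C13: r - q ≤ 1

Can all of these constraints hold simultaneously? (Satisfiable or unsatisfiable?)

Constraints 1, 2, 5, and 9 give t − s ≥ -2, s − u ≥ 1, u − p ≥ 0, p − t ≥ 2.
Adding all 4 inequalities: the left sides telescope to 0, and the right sides sum to (-2) + 1 + 0 + 2 = 1. So 0 ≥ 1, which is false.

Unsatisfiable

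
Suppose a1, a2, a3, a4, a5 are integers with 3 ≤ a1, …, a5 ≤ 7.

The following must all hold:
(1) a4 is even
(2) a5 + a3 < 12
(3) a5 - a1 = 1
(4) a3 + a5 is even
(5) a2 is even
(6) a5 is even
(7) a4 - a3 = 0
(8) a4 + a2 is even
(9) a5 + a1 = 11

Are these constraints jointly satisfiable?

Satisfiable

The assignment a1 = 5, a2 = 6, a3 = 4, a4 = 4, a5 = 6 works:
  constraint 2 holds since a5 + a3 = 10.
  constraint 3 holds since a5 - a1 = 1.
The rest check out directly.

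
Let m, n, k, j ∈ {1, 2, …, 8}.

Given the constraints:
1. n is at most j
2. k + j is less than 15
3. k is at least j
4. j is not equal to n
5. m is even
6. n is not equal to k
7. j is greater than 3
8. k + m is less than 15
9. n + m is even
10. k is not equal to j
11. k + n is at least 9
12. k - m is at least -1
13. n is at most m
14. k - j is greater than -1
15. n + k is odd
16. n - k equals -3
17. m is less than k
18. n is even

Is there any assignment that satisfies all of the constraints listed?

Satisfiable

Take m = 6, n = 4, k = 7, j = 6. Then constraint 2: k + j = 13; constraint 8: k + m = 13; constraint 11: k + n = 11, and every other listed constraint is also met.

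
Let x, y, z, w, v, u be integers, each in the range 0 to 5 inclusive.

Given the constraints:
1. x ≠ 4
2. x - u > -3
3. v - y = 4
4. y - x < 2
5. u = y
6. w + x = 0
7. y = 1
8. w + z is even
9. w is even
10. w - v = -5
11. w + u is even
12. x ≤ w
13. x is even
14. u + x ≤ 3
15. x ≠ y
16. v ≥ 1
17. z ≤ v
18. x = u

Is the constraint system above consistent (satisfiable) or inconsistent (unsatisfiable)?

From constraints 5 and 18, x = u = y, so x = y. But constraint 15 says x ≠ y. Contradiction.

Unsatisfiable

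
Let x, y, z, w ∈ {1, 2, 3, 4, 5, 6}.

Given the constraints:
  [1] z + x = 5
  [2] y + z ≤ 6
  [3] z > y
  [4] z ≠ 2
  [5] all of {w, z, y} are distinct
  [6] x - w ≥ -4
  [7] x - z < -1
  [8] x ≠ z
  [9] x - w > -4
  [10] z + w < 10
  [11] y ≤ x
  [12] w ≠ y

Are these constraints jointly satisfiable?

Setting (x, y, z, w) = (1, 1, 4, 3) satisfies everything: constraint 1: z + x = 5; constraint 2: y + z = 5, and the others follow.

Satisfiable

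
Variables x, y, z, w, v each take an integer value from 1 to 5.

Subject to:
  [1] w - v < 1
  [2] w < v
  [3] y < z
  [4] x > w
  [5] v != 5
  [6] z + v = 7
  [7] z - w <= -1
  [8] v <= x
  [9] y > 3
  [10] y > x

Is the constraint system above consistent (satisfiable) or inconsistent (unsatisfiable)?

Unsatisfiable

Constraints 2, 3, 7, 8, and 10 give z < w, w < v, v ≤ x, x < y, y < z. Chaining: z < w < v ≤ x < y < z, which forces z < z — impossible.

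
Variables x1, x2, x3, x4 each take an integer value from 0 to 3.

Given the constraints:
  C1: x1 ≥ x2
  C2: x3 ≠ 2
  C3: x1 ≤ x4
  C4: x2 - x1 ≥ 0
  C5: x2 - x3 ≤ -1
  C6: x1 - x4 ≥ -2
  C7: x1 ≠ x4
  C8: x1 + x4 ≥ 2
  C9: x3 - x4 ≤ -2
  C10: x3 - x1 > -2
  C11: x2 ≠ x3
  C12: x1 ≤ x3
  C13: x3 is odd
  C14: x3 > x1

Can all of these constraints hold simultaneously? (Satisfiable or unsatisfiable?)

Unsatisfiable

Constraints 4, 5, 6, and 9 give x2 − x1 ≥ 0, x1 − x4 ≥ -2, x4 − x3 ≥ 2, x3 − x2 ≥ 1.
Adding all 4 inequalities: the left sides telescope to 0, and the right sides sum to 0 + (-2) + 2 + 1 = 1. So 0 ≥ 1, which is false.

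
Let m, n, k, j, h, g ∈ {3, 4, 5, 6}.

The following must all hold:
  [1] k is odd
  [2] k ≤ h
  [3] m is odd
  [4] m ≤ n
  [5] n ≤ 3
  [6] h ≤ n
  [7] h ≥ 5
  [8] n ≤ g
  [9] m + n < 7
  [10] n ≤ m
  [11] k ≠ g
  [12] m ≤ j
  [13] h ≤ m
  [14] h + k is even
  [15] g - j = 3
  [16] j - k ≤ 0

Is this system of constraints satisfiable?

From constraints 7 and 13: m ≥ h and h ≥ 5, so m ≥ 5. From constraints 4 and 5: m ≤ n and n ≤ 3, so m ≤ 3. But 3 < 5, so no value of m works.

Unsatisfiable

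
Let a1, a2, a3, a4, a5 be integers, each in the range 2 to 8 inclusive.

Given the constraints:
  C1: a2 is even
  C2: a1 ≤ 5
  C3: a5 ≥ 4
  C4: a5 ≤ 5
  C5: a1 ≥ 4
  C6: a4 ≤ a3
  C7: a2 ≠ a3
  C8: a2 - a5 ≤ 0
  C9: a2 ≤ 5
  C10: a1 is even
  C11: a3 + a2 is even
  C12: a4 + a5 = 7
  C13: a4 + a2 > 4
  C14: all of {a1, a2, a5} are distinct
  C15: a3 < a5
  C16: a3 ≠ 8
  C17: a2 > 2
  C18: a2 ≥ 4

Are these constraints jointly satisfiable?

Constraints 2, 3, 4, 5, 9, and 18 confine each of a1, a2, a5 to the 2 values {4, 5}.
Constraint 14 requires all 3 of them to be distinct, but only 2 values are available — impossible by the pigeonhole principle.

Unsatisfiable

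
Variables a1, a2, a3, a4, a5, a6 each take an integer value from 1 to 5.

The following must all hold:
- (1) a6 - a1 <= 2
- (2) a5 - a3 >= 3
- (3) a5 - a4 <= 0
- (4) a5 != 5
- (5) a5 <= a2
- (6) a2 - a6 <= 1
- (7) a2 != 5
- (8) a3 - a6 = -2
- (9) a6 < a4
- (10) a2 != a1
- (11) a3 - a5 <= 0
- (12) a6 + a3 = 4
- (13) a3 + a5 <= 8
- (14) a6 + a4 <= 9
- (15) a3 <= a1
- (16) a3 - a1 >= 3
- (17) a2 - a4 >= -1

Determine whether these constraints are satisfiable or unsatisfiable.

Constraints 1, 2, 3, 6, 16, and 17 give a1 − a6 ≥ -2, a6 − a2 ≥ -1, a2 − a4 ≥ -1, a4 − a5 ≥ 0, a5 − a3 ≥ 3, a3 − a1 ≥ 3.
Adding all 6 inequalities: the left sides telescope to 0, and the right sides sum to (-2) + (-1) + (-1) + 0 + 3 + 3 = 2. So 0 ≥ 2, which is false.

Unsatisfiable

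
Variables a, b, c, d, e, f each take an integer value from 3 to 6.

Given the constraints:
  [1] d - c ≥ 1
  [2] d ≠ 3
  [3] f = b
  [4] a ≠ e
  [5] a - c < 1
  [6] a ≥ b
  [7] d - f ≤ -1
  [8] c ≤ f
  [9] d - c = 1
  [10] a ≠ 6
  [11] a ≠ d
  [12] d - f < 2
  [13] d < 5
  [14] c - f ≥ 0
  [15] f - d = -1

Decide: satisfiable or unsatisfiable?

Constraints 1, 7, and 14 give c − f ≥ 0, f − d ≥ 1, d − c ≥ 1.
Adding all 3 inequalities: the left sides telescope to 0, and the right sides sum to 0 + 1 + 1 = 2. So 0 ≥ 2, which is false.

Unsatisfiable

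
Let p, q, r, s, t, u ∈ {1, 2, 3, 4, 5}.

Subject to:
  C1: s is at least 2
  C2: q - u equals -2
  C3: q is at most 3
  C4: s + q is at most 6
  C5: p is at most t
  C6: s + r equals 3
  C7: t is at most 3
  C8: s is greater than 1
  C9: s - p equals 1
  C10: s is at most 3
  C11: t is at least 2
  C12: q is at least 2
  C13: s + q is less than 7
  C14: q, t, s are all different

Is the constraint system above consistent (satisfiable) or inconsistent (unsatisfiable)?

Unsatisfiable

Constraints 1, 3, 7, 10, 11, and 12 confine each of q, t, s to the 2 values {2, 3}.
Constraint 14 requires all 3 of them to be distinct, but only 2 values are available — impossible by the pigeonhole principle.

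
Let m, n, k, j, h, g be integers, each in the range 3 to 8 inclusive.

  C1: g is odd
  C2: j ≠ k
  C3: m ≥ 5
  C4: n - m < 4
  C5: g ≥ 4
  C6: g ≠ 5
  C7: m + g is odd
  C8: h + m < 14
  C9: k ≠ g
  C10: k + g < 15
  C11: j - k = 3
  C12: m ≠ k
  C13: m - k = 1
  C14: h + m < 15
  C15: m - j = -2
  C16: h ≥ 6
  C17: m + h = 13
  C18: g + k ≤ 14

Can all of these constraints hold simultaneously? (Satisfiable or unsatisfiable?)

The assignment m = 6, n = 8, k = 5, j = 8, h = 7, g = 7 works:
  constraint 4 holds since n - m = 2.
  constraint 8 holds since h + m = 13.
  constraint 10 holds since k + g = 12.
The rest check out directly.

Satisfiable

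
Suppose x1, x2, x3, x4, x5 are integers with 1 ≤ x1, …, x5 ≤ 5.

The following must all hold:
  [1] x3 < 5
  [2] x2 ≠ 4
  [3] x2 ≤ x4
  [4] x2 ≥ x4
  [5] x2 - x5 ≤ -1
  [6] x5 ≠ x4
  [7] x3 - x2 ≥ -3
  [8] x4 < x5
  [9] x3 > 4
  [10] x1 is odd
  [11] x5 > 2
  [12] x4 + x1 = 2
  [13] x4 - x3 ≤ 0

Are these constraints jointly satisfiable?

Unsatisfiable

From constraint 9: x3 ≥ 5. From constraint 1: x3 ≤ 4. But 4 < 5, so no value of x3 works.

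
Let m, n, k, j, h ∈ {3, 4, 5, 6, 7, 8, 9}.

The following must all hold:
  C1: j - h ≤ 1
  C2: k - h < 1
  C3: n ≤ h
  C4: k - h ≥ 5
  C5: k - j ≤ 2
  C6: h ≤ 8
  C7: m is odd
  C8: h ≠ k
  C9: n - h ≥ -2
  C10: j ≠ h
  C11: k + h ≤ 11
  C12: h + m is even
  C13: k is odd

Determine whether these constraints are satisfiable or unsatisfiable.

Constraints 1, 4, and 5 give j − k ≥ -2, k − h ≥ 5, h − j ≥ -1.
Adding all 3 inequalities: the left sides telescope to 0, and the right sides sum to (-2) + 5 + (-1) = 2. So 0 ≥ 2, which is false.

Unsatisfiable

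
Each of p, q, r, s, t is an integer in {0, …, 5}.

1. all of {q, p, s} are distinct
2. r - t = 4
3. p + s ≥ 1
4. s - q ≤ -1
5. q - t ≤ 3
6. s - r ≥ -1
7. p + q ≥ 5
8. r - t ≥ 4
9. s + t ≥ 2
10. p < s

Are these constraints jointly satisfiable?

Constraints 4, 5, 6, and 8 give r − t ≥ 4, t − q ≥ -3, q − s ≥ 1, s − r ≥ -1.
Adding all 4 inequalities: the left sides telescope to 0, and the right sides sum to 4 + (-3) + 1 + (-1) = 1. So 0 ≥ 1, which is false.

Unsatisfiable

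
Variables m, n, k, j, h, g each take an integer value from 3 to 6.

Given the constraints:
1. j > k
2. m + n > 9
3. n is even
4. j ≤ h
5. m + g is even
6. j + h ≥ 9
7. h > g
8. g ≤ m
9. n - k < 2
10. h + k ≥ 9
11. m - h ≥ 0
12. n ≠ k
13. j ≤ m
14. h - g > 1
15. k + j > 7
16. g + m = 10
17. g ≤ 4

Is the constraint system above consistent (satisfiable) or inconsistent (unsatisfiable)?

Setting (m, n, k, j, h, g) = (6, 4, 3, 6, 6, 4) satisfies everything: constraint 2: m + n = 10; constraint 6: j + h = 12, and the others follow.

Satisfiable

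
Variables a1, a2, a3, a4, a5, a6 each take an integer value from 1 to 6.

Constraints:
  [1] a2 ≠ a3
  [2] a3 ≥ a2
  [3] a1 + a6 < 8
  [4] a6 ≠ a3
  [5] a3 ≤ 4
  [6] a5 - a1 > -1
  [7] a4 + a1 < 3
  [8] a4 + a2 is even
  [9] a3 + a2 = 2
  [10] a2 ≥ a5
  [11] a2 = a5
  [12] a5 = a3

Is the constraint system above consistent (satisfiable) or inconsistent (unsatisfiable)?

Unsatisfiable

From constraints 11 and 12, a2 = a5 = a3, so a2 = a3. But constraint 1 says a2 ≠ a3. Contradiction.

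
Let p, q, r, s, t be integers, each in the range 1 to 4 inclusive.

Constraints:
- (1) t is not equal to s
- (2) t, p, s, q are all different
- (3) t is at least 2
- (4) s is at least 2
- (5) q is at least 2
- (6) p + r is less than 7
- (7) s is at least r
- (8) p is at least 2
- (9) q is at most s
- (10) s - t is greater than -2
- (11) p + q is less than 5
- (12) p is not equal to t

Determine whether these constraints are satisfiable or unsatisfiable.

Constraints 3, 4, 5, and 8 confine each of t, p, s, q to the 3 values {2, …, 4} (the domain already gives each ≤ 4).
Constraint 2 requires all 4 of them to be distinct, but only 3 values are available — impossible by the pigeonhole principle.

Unsatisfiable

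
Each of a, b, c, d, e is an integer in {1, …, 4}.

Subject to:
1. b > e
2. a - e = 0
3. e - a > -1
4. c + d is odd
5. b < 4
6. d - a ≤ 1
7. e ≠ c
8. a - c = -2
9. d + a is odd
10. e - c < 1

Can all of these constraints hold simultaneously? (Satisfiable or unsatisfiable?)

Satisfiable

One satisfying assignment is a = 2, b = 3, c = 4, d = 3, e = 2.
For the less obvious constraints — constraint 2: a - e = 0; constraint 3: e - a = 0 — and the others hold by inspection.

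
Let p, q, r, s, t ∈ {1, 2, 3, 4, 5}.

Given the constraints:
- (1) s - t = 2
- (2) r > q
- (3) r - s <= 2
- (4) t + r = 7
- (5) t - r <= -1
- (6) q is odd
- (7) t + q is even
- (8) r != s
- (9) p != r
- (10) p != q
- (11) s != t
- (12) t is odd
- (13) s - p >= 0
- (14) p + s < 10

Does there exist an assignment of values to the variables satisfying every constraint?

Satisfiable

Try p = 2, q = 3, r = 4, s = 5, t = 3.
Check constraint 1: s - t = 2; constraint 3: r - s = -1. The remaining constraints are straightforward to verify.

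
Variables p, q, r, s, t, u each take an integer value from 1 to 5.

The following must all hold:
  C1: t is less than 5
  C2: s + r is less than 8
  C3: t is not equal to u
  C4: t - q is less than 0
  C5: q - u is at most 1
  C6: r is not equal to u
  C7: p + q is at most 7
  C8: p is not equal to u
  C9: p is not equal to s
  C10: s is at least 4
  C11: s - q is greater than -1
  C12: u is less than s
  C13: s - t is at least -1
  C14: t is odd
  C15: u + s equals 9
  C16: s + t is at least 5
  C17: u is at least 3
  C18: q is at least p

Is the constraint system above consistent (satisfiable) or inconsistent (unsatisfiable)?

Satisfiable

The assignment p = 2, q = 5, r = 2, s = 5, t = 3, u = 4 works:
  constraint 2 holds since s + r = 7.
  constraint 4 holds since t - q = -2.
The rest check out directly.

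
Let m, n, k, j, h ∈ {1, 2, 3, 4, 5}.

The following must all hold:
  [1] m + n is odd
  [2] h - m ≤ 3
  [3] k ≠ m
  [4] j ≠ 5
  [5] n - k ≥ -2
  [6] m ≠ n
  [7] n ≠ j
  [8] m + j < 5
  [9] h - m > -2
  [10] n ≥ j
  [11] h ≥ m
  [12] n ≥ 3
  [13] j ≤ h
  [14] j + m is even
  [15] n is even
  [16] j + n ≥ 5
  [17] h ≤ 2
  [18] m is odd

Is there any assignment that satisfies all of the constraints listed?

Satisfiable

One satisfying assignment is m = 1, n = 4, k = 4, j = 1, h = 1.
For the less obvious constraints — constraint 2: h - m = 0; constraint 5: n - k = 0 — and the others hold by inspection.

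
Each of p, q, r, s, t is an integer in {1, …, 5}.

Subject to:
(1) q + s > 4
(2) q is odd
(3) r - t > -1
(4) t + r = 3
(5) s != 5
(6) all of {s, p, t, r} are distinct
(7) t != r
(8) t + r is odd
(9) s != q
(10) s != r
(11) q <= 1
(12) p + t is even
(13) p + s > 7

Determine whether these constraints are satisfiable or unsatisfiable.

Satisfiable

Try p = 5, q = 1, r = 2, s = 4, t = 1.
Check constraint 1: q + s = 5; constraint 3: r - t = 1. The remaining constraints are straightforward to verify.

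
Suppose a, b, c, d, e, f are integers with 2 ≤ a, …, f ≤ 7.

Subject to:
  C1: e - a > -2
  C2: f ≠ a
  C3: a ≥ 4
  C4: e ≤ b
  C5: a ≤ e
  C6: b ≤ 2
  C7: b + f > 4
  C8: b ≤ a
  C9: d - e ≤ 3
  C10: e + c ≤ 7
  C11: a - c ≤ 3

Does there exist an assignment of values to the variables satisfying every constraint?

From constraints 3 and 5: e ≥ a and a ≥ 4, so e ≥ 4. From constraints 4 and 6: e ≤ b and b ≤ 2, so e ≤ 2. But 2 < 4, so no value of e works.

Unsatisfiable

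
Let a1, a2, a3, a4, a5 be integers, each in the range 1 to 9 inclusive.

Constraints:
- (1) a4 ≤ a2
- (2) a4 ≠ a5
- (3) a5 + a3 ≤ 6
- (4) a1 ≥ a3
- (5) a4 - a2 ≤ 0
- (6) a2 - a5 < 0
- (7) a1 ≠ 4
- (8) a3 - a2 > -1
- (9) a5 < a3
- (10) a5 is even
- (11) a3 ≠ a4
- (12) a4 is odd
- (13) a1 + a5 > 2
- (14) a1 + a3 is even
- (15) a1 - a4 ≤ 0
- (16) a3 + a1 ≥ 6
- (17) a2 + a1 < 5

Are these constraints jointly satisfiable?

Unsatisfiable

Constraints 4, 5, 6, 9, and 15 give a1 ≤ a4, a4 ≤ a2, a2 < a5, a5 < a3, a3 ≤ a1. Chaining: a1 ≤ a4 ≤ a2 < a5 < a3 ≤ a1, which forces a1 < a1 — impossible.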